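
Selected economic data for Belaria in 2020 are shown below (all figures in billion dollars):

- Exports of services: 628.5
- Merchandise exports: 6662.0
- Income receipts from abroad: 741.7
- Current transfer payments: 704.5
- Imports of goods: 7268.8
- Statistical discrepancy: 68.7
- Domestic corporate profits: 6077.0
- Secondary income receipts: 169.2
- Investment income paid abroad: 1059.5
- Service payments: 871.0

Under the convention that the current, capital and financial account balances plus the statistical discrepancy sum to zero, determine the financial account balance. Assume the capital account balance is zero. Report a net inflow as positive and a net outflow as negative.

Goods balance = 6662.0 - 7268.8 = -606.8
Services balance = 628.5 - 871.0 = -242.5
Trade balance (goods + services) = -606.8 + (-242.5) = -849.3
Net primary income = 741.7 - 1059.5 = -317.8
Net secondary income = 169.2 - 704.5 = -535.3
Current account = -849.3 + (-317.8) + (-535.3) = -1702.4
Financial account = -(-1702.4 + 68.7) = 1633.7

1633.7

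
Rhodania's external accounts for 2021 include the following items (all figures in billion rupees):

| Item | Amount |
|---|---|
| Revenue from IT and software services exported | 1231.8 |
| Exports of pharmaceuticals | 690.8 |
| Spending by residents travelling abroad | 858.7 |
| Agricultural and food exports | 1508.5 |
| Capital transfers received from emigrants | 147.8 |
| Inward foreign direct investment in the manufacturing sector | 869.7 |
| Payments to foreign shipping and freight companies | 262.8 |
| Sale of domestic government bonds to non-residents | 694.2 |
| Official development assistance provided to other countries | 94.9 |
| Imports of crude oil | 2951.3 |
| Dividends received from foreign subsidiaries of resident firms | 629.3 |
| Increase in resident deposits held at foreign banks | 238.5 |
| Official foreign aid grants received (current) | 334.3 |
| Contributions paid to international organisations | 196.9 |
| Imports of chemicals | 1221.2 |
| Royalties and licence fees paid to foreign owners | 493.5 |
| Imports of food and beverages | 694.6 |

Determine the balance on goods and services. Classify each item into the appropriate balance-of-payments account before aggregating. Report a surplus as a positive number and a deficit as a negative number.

Goods: 1508.5 - 694.6 - 2951.3 - 1221.2 + 690.8 = -2667.8
Services: 1231.8 - 262.8 - 858.7 - 493.5 = -383.2
Trade balance = -2667.8 + (-383.2) = -3051.0
(Excluded from the trade balance — capital account: capital transfers received from emigrants 147.8; financial account: inward foreign direct investment in the manufacturing sector 869.7, sale of domestic government bonds to non-residents 694.2, increase in resident deposits held at foreign banks 238.5; secondary income: official development assistance provided to other countries 94.9, official foreign aid grants received (current) 334.3, contributions paid to international organisations 196.9; primary income: dividends received from foreign subsidiaries of resident firms 629.3.)

-3051.0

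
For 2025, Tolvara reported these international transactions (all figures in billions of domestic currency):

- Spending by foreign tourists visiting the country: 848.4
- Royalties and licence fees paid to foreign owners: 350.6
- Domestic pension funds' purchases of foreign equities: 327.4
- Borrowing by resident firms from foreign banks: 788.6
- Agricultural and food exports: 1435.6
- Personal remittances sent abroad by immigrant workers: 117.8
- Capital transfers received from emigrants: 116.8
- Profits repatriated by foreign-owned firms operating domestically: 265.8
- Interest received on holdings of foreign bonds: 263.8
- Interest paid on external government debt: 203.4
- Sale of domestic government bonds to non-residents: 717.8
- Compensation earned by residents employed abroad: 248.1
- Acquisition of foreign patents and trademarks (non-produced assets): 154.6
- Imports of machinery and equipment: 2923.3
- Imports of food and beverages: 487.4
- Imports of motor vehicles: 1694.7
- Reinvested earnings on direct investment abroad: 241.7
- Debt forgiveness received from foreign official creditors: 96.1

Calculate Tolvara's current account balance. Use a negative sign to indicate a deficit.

Goods: 1435.6 - 1694.7 - 487.4 - 2923.3 = -3669.8
Services: -350.6 + 848.4 = 497.8
Primary income: 248.1 - 203.4 + 241.7 - 265.8 + 263.8 = 284.4
Secondary income: -117.8
Current account = (-3669.8) + 497.8 + 284.4 + (-117.8) = -3005.4
(Excluded from the current account — financial account: domestic pension funds' purchases of foreign equities 327.4, borrowing by resident firms from foreign banks 788.6, sale of domestic government bonds to non-residents 717.8; capital account: capital transfers received from emigrants 116.8, acquisition of foreign patents and trademarks (non-produced assets) 154.6, debt forgiveness received from foreign official creditors 96.1.)

-3005.4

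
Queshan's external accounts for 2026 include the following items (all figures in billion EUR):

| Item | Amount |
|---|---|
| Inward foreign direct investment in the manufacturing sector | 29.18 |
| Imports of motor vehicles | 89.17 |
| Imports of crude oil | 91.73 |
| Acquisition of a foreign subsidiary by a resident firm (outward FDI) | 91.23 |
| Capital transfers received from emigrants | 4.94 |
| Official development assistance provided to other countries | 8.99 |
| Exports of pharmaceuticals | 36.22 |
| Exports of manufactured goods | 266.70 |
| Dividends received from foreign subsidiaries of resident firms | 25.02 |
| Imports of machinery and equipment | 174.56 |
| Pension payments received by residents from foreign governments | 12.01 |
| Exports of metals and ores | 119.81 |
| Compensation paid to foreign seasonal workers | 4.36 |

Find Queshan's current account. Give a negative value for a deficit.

90.95

Goods: 119.81 + 36.22 - 174.56 + 266.70 - 91.73 - 89.17 = 67.27
Primary income: 25.02 - 4.36 = 20.66
Secondary income: 12.01 - 8.99 = 3.02
Current account = 67.27 + 20.66 + 3.02 = 90.95
(Excluded from the current account — financial account: inward foreign direct investment in the manufacturing sector 29.18, acquisition of a foreign subsidiary by a resident firm (outward FDI) 91.23; capital account: capital transfers received from emigrants 4.94.)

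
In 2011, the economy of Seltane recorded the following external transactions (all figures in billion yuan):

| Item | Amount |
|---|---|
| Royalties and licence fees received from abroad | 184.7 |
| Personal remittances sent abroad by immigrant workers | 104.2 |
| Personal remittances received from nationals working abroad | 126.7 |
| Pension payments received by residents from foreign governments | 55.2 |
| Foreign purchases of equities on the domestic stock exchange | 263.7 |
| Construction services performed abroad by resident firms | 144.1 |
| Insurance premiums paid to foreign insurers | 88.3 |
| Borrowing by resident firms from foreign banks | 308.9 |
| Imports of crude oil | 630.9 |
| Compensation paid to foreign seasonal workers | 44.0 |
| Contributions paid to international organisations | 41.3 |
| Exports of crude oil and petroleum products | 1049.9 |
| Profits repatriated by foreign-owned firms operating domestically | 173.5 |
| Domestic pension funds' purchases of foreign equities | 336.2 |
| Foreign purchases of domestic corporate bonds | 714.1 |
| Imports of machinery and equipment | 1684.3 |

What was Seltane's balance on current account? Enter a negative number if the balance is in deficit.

Goods: -630.9 - 1684.3 + 1049.9 = -1265.3
Services: 184.7 + 144.1 - 88.3 = 240.5
Primary income: -44.0 - 173.5 = -217.5
Secondary income: -41.3 + 126.7 - 104.2 + 55.2 = 36.4
Current account = (-1265.3) + 240.5 + (-217.5) + 36.4 = -1205.9
(Excluded from the current account — financial account: foreign purchases of equities on the domestic stock exchange 263.7, borrowing by resident firms from foreign banks 308.9, domestic pension funds' purchases of foreign equities 336.2, foreign purchases of domestic corporate bonds 714.1.)

-1205.9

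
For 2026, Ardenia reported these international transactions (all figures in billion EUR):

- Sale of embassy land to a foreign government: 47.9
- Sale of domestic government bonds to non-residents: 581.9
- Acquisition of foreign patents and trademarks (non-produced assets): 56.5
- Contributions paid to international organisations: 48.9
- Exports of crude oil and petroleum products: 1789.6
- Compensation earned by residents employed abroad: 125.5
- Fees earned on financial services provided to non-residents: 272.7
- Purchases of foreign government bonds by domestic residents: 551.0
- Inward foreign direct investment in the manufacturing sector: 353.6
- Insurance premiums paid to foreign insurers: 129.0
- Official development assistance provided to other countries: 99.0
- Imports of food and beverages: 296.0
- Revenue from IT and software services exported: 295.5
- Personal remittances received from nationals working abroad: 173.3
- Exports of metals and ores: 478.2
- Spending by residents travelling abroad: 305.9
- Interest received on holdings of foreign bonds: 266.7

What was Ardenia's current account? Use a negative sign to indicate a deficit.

Goods: -296.0 + 1789.6 + 478.2 = 1971.8
Services: 295.5 + 272.7 - 305.9 - 129.0 = 133.3
Primary income: 125.5 + 266.7 = 392.2
Secondary income: -99.0 + 173.3 - 48.9 = 25.4
Current account = 1971.8 + 133.3 + 392.2 + 25.4 = 2522.7
(Excluded from the current account — capital account: sale of embassy land to a foreign government 47.9, acquisition of foreign patents and trademarks (non-produced assets) 56.5; financial account: sale of domestic government bonds to non-residents 581.9, purchases of foreign government bonds by domestic residents 551.0, inward foreign direct investment in the manufacturing sector 353.6.)

2522.7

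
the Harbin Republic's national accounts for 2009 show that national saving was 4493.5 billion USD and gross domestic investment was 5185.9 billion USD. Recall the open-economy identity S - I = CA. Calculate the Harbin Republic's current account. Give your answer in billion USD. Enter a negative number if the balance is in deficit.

-692.4

CA = S - I = 4493.5 - 5185.9 = -692.4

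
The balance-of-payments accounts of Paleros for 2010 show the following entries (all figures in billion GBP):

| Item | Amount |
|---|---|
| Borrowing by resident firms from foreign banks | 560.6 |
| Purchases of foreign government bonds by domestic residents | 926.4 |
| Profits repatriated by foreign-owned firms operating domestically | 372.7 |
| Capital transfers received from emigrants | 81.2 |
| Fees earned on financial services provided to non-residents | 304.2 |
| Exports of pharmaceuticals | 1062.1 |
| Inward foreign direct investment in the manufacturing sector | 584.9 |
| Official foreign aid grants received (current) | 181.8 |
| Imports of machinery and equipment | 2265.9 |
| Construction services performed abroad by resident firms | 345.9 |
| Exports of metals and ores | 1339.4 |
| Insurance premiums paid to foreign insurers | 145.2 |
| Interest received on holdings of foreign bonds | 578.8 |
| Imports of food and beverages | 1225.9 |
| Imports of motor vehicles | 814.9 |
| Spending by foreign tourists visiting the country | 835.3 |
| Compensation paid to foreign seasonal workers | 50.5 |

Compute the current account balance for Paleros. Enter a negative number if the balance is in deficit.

-227.6

Goods: 1339.4 + 1062.1 - 1225.9 - 814.9 - 2265.9 = -1905.2
Services: 304.2 + 835.3 + 345.9 - 145.2 = 1340.2
Primary income: 578.8 - 50.5 - 372.7 = 155.6
Secondary income: 181.8
Current account = (-1905.2) + 1340.2 + 155.6 + 181.8 = -227.6
(Excluded from the current account — financial account: borrowing by resident firms from foreign banks 560.6, purchases of foreign government bonds by domestic residents 926.4, inward foreign direct investment in the manufacturing sector 584.9; capital account: capital transfers received from emigrants 81.2.)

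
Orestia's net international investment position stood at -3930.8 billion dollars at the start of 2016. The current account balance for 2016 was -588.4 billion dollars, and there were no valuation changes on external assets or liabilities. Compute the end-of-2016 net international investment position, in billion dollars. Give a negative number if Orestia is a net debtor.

-4519.2

With no valuation effects, change in NIIP = current account = -588.4
End-of-year NIIP = -3930.8 + (-588.4) = -4519.2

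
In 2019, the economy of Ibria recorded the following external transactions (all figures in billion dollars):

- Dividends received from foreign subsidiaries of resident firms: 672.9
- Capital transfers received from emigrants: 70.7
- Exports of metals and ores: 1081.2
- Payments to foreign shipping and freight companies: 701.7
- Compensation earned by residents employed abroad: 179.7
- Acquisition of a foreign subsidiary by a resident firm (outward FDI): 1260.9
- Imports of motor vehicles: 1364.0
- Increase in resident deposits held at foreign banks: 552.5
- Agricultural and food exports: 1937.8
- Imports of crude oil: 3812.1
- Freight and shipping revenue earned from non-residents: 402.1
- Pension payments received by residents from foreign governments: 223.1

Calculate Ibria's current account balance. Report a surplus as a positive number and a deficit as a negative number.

Goods: -1364.0 - 3812.1 + 1937.8 + 1081.2 = -2157.1
Services: -701.7 + 402.1 = -299.6
Primary income: 179.7 + 672.9 = 852.6
Secondary income: 223.1
Current account = (-2157.1) + (-299.6) + 852.6 + 223.1 = -1381.0
(Excluded from the current account — capital account: capital transfers received from emigrants 70.7; financial account: acquisition of a foreign subsidiary by a resident firm (outward FDI) 1260.9, increase in resident deposits held at foreign banks 552.5.)

-1381.0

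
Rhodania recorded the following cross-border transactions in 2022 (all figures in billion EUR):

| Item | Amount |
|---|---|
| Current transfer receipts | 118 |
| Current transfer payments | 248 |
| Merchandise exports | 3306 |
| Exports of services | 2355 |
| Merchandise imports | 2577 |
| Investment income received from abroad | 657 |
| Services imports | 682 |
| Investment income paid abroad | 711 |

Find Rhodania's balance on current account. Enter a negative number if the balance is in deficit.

Goods balance = 3306 - 2577 = 729
Services balance = 2355 - 682 = 1673
Trade balance (goods + services) = 729 + 1673 = 2402
Net primary income = 657 - 711 = -54
Net secondary income = 118 - 248 = -130
Current account = 2402 + (-54) + (-130) = 2218

2218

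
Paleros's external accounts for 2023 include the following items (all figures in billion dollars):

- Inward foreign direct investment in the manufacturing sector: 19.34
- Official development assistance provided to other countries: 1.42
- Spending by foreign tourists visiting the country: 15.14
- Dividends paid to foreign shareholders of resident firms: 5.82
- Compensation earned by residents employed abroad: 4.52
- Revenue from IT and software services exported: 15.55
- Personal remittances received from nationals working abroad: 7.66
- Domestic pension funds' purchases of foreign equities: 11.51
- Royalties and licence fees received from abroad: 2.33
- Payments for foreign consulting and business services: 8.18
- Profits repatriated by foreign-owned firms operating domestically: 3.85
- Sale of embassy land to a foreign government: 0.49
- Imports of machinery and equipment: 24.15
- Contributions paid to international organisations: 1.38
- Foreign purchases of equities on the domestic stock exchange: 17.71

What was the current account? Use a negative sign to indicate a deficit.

Goods: -24.15
Services: 15.55 + 2.33 + 15.14 - 8.18 = 24.84
Primary income: 4.52 - 3.85 - 5.82 = -5.15
Secondary income: 7.66 - 1.42 - 1.38 = 4.86
Current account = (-24.15) + 24.84 + (-5.15) + 4.86 = 0.40
(Excluded from the current account — financial account: inward foreign direct investment in the manufacturing sector 19.34, domestic pension funds' purchases of foreign equities 11.51, foreign purchases of equities on the domestic stock exchange 17.71; capital account: sale of embassy land to a foreign government 0.49.)

0.40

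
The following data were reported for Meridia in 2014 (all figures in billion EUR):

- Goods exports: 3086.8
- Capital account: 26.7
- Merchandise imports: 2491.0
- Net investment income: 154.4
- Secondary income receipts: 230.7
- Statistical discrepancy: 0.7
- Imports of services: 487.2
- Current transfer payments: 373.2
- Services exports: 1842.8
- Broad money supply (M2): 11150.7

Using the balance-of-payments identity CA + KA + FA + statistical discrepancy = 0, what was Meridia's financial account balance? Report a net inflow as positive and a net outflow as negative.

-1990.7

Goods balance = 3086.8 - 2491.0 = 595.8
Services balance = 1842.8 - 487.2 = 1355.6
Trade balance (goods + services) = 595.8 + 1355.6 = 1951.4
Net primary income = 154.4
Net secondary income = 230.7 - 373.2 = -142.5
Current account = 1951.4 + 154.4 + (-142.5) = 1963.3
Financial account = -(1963.3 + 26.7 + 0.7) = -1990.7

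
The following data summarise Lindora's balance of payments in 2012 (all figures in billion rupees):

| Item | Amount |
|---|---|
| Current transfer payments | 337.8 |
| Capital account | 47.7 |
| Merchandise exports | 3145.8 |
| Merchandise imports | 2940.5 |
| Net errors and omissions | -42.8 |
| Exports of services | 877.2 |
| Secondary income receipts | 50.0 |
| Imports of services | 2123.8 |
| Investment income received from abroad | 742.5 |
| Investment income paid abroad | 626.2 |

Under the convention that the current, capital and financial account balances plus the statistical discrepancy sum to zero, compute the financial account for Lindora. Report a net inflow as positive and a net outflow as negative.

Goods balance = 3145.8 - 2940.5 = 205.3
Services balance = 877.2 - 2123.8 = -1246.6
Trade balance (goods + services) = 205.3 + (-1246.6) = -1041.3
Net primary income = 742.5 - 626.2 = 116.3
Net secondary income = 50.0 - 337.8 = -287.8
Current account = -1041.3 + 116.3 + (-287.8) = -1212.8
Financial account = -(-1212.8 + 47.7 + (-42.8)) = 1207.9

1207.9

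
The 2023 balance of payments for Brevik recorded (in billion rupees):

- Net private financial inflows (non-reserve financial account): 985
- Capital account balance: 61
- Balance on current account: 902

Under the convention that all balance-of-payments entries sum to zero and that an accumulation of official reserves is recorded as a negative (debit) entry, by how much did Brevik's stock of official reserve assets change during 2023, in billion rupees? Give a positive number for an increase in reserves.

1948

Official reserve transactions balance = -(902 + 61 + 985) = -1948
An accumulation of reserves is recorded as a debit (negative entry), so the change in the stock of reserves is the negative of that balance.
Change in official reserves = -(-1948) = 1948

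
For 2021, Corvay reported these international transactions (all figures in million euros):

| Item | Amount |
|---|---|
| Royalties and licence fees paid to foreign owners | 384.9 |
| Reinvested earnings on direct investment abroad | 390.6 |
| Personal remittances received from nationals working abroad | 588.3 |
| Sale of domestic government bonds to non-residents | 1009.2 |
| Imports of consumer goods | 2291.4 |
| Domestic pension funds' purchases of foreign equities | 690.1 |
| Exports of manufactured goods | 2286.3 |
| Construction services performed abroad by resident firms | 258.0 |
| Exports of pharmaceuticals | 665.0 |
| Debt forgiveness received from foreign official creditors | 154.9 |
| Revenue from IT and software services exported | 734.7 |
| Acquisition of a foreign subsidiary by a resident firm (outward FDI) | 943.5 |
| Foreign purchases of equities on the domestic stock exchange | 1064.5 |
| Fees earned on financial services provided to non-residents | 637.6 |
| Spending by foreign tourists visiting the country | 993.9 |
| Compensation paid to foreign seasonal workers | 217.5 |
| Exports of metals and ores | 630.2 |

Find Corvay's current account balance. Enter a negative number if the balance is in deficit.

Goods: 2286.3 + 630.2 - 2291.4 + 665.0 = 1290.1
Services: 993.9 + 258.0 + 637.6 - 384.9 + 734.7 = 2239.3
Primary income: 390.6 - 217.5 = 173.1
Secondary income: 588.3
Current account = 1290.1 + 2239.3 + 173.1 + 588.3 = 4290.8
(Excluded from the current account — financial account: sale of domestic government bonds to non-residents 1009.2, domestic pension funds' purchases of foreign equities 690.1, acquisition of a foreign subsidiary by a resident firm (outward FDI) 943.5, foreign purchases of equities on the domestic stock exchange 1064.5; capital account: debt forgiveness received from foreign official creditors 154.9.)

4290.8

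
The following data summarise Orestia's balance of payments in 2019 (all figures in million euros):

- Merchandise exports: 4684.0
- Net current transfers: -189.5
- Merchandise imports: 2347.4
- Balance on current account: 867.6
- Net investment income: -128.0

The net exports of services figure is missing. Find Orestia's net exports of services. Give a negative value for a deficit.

-1151.5

Current account = goods balance + services balance + net primary income + net secondary income
Sum of the known components = 2019.1
Net exports of services = CA - (known components) = 867.6 - 2019.1 = -1151.5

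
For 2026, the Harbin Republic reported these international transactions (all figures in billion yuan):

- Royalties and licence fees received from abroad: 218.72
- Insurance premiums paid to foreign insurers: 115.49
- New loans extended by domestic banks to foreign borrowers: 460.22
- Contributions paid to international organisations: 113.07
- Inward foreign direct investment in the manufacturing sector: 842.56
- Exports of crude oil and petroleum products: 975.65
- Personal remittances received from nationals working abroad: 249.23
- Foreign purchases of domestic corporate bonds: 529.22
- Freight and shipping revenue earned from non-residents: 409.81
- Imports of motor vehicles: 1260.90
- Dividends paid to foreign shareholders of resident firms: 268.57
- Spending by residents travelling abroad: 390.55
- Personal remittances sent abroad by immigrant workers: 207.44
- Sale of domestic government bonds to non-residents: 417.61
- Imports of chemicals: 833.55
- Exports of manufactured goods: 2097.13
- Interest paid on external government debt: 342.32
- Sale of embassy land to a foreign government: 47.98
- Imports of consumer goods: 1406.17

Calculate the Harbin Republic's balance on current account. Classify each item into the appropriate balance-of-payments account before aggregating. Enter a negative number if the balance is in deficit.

-987.52

Goods: -833.55 - 1406.17 + 2097.13 + 975.65 - 1260.90 = -427.84
Services: 409.81 - 390.55 + 218.72 - 115.49 = 122.49
Primary income: -342.32 - 268.57 = -610.89
Secondary income: -207.44 + 249.23 - 113.07 = -71.28
Current account = (-427.84) + 122.49 + (-610.89) + (-71.28) = -987.52
(Excluded from the current account — financial account: new loans extended by domestic banks to foreign borrowers 460.22, inward foreign direct investment in the manufacturing sector 842.56, foreign purchases of domestic corporate bonds 529.22, sale of domestic government bonds to non-residents 417.61; capital account: sale of embassy land to a foreign government 47.98.)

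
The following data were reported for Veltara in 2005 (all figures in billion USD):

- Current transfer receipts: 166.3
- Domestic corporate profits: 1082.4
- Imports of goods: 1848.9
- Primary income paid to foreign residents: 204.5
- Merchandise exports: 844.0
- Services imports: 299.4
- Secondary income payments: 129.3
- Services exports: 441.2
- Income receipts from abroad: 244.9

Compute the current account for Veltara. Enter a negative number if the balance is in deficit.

-785.7

Goods balance = 844.0 - 1848.9 = -1004.9
Services balance = 441.2 - 299.4 = 141.8
Trade balance (goods + services) = -1004.9 + 141.8 = -863.1
Net primary income = 244.9 - 204.5 = 40.4
Net secondary income = 166.3 - 129.3 = 37.0
Current account = -863.1 + 40.4 + 37.0 = -785.7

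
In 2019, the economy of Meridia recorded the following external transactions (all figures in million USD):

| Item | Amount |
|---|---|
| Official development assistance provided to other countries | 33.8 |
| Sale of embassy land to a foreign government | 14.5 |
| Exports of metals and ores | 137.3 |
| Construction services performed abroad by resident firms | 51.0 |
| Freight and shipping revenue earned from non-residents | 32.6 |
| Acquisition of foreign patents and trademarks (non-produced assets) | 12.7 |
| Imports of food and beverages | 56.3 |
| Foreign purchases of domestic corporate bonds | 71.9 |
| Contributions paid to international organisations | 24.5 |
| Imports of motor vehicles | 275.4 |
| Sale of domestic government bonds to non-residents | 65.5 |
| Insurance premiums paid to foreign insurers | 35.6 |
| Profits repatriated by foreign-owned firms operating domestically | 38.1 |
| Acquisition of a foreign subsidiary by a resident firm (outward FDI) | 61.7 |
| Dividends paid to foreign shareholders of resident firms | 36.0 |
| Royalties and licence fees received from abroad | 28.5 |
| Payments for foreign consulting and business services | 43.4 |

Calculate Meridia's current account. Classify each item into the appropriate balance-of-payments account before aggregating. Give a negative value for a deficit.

Goods: 137.3 - 275.4 - 56.3 = -194.4
Services: 51.0 + 32.6 + 28.5 - 43.4 - 35.6 = 33.1
Primary income: -36.0 - 38.1 = -74.1
Secondary income: -33.8 - 24.5 = -58.3
Current account = (-194.4) + 33.1 + (-74.1) + (-58.3) = -293.7
(Excluded from the current account — capital account: sale of embassy land to a foreign government 14.5, acquisition of foreign patents and trademarks (non-produced assets) 12.7; financial account: foreign purchases of domestic corporate bonds 71.9, sale of domestic government bonds to non-residents 65.5, acquisition of a foreign subsidiary by a resident firm (outward FDI) 61.7.)

-293.7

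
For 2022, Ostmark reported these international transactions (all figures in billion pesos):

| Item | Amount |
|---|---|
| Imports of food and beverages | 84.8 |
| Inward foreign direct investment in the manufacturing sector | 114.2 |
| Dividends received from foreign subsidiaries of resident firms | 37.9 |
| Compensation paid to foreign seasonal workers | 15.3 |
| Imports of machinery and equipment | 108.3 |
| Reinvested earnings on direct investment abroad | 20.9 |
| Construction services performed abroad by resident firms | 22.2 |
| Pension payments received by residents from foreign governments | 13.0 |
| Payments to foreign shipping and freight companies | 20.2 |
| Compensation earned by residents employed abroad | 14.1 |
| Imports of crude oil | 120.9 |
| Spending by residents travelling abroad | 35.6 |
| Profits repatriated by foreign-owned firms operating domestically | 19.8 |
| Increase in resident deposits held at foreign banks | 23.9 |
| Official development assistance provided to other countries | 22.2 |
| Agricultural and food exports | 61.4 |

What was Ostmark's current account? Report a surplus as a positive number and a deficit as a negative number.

-257.6

Goods: -84.8 - 108.3 - 120.9 + 61.4 = -252.6
Services: -20.2 - 35.6 + 22.2 = -33.6
Primary income: -19.8 + 37.9 + 20.9 + 14.1 - 15.3 = 37.8
Secondary income: -22.2 + 13.0 = -9.2
Current account = (-252.6) + (-33.6) + 37.8 + (-9.2) = -257.6
(Excluded from the current account — financial account: inward foreign direct investment in the manufacturing sector 114.2, increase in resident deposits held at foreign banks 23.9.)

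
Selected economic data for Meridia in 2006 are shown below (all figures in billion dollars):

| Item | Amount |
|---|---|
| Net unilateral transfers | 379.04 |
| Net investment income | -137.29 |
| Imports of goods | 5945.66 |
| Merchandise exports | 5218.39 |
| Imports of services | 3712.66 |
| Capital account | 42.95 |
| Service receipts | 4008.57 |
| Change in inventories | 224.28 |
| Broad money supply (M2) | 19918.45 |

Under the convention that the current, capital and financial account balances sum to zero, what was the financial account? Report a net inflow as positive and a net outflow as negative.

146.66

Goods balance = 5218.39 - 5945.66 = -727.27
Services balance = 4008.57 - 3712.66 = 295.91
Trade balance (goods + services) = -727.27 + 295.91 = -431.36
Net primary income = -137.29
Net secondary income = 379.04
Current account = -431.36 + (-137.29) + 379.04 = -189.61
Financial account = -(-189.61 + 42.95) = 146.66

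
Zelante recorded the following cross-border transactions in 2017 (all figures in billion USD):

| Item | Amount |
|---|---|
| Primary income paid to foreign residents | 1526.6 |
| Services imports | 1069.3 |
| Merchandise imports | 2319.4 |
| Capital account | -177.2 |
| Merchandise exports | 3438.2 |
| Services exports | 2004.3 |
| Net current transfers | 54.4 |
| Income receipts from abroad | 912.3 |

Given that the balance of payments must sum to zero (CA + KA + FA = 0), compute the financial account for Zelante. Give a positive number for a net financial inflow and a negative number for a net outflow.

Goods balance = 3438.2 - 2319.4 = 1118.8
Services balance = 2004.3 - 1069.3 = 935.0
Trade balance (goods + services) = 1118.8 + 935.0 = 2053.8
Net primary income = 912.3 - 1526.6 = -614.3
Net secondary income = 54.4
Current account = 2053.8 + (-614.3) + 54.4 = 1493.9
Financial account = -(1493.9 + (-177.2)) = -1316.7

-1316.7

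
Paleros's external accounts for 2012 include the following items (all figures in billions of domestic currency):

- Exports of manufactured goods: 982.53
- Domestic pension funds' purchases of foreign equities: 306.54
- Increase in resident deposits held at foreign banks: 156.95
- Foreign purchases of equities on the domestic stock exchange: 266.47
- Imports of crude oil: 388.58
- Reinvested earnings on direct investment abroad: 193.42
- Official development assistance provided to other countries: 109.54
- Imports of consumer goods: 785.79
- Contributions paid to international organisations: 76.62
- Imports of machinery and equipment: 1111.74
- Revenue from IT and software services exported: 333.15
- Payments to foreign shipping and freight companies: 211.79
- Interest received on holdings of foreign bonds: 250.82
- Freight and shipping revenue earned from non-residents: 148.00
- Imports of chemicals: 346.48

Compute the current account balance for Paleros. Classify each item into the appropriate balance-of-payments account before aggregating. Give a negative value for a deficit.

Goods: -1111.74 - 388.58 - 785.79 - 346.48 + 982.53 = -1650.06
Services: 333.15 + 148.00 - 211.79 = 269.36
Primary income: 250.82 + 193.42 = 444.24
Secondary income: -76.62 - 109.54 = -186.16
Current account = (-1650.06) + 269.36 + 444.24 + (-186.16) = -1122.62
(Excluded from the current account — financial account: domestic pension funds' purchases of foreign equities 306.54, increase in resident deposits held at foreign banks 156.95, foreign purchases of equities on the domestic stock exchange 266.47.)

-1122.62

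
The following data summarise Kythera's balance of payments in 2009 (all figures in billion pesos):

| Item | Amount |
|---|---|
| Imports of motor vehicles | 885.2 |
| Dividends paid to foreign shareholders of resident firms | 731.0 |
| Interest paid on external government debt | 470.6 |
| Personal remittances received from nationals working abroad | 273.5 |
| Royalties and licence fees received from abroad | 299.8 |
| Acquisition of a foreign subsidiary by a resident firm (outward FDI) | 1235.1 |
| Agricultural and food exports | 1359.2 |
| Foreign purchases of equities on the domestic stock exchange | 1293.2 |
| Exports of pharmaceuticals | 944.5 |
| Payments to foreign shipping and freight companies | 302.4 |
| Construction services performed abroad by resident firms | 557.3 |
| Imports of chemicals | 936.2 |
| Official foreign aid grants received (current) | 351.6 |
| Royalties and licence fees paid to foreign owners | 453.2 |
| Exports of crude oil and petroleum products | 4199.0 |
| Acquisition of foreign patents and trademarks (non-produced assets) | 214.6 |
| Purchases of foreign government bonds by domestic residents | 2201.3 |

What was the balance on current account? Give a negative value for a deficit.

4206.3

Goods: -936.2 + 1359.2 + 4199.0 + 944.5 - 885.2 = 4681.3
Services: 299.8 - 302.4 - 453.2 + 557.3 = 101.5
Primary income: -470.6 - 731.0 = -1201.6
Secondary income: 351.6 + 273.5 = 625.1
Current account = 4681.3 + 101.5 + (-1201.6) + 625.1 = 4206.3
(Excluded from the current account — financial account: acquisition of a foreign subsidiary by a resident firm (outward FDI) 1235.1, foreign purchases of equities on the domestic stock exchange 1293.2, purchases of foreign government bonds by domestic residents 2201.3; capital account: acquisition of foreign patents and trademarks (non-produced assets) 214.6.)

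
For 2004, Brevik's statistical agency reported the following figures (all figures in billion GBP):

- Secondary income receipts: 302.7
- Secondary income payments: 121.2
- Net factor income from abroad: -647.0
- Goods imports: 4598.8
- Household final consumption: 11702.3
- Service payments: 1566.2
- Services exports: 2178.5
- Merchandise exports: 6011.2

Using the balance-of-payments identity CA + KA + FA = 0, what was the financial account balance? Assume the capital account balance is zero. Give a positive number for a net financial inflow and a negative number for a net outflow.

-1559.2

Goods balance = 6011.2 - 4598.8 = 1412.4
Services balance = 2178.5 - 1566.2 = 612.3
Trade balance (goods + services) = 1412.4 + 612.3 = 2024.7
Net primary income = -647.0
Net secondary income = 302.7 - 121.2 = 181.5
Current account = 2024.7 + (-647.0) + 181.5 = 1559.2
Financial account = -(1559.2) = -1559.2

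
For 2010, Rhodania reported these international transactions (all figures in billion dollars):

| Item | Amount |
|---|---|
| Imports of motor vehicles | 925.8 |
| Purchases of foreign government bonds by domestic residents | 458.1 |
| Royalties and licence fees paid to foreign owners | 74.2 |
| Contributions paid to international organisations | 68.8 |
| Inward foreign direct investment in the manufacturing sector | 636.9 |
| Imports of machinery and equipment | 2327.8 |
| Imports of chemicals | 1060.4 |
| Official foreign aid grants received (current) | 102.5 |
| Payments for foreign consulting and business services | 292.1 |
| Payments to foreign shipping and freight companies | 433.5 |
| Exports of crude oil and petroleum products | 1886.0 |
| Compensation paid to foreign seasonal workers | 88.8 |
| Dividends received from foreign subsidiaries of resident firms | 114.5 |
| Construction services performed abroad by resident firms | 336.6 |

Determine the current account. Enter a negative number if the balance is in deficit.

-2831.8

Goods: -1060.4 + 1886.0 - 925.8 - 2327.8 = -2428.0
Services: 336.6 - 74.2 - 433.5 - 292.1 = -463.2
Primary income: 114.5 - 88.8 = 25.7
Secondary income: 102.5 - 68.8 = 33.7
Current account = (-2428.0) + (-463.2) + 25.7 + 33.7 = -2831.8
(Excluded from the current account — financial account: purchases of foreign government bonds by domestic residents 458.1, inward foreign direct investment in the manufacturing sector 636.9.)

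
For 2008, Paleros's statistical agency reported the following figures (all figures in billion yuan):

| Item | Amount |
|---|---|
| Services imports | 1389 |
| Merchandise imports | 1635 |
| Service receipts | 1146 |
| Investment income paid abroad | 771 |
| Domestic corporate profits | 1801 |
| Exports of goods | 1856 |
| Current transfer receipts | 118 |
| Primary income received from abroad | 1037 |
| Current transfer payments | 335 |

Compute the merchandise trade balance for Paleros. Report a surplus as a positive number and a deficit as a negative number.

Goods balance = 1856 - 1635 = 221

221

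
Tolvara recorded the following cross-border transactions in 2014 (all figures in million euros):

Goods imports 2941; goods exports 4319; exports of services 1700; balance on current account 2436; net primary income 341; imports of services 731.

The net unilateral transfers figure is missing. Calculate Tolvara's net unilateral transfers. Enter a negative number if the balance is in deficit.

-252

Current account = goods balance + services balance + net primary income + net secondary income
Sum of the known components = 2688
Net unilateral transfers = CA - (known components) = 2436 - 2688 = -252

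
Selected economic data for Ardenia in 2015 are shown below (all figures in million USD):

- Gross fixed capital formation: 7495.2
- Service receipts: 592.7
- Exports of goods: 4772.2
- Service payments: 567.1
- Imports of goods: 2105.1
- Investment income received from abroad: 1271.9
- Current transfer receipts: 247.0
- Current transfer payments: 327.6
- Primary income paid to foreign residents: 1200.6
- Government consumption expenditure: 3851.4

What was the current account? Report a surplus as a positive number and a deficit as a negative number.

Goods balance = 4772.2 - 2105.1 = 2667.1
Services balance = 592.7 - 567.1 = 25.6
Trade balance (goods + services) = 2667.1 + 25.6 = 2692.7
Net primary income = 1271.9 - 1200.6 = 71.3
Net secondary income = 247.0 - 327.6 = -80.6
Current account = 2692.7 + 71.3 + (-80.6) = 2683.4

2683.4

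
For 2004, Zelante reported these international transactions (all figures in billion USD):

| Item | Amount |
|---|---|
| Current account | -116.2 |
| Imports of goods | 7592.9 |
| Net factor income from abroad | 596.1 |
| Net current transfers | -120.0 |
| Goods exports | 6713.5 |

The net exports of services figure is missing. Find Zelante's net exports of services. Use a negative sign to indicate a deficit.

Current account = goods balance + services balance + net primary income + net secondary income
Sum of the known components = -403.3
Net exports of services = CA - (known components) = -116.2 - (-403.3) = 287.1

287.1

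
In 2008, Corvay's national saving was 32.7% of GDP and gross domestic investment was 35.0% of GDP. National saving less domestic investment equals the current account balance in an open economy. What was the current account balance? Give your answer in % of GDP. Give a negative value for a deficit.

-2.3

CA = S - I = 32.7 - 35.0 = -2.3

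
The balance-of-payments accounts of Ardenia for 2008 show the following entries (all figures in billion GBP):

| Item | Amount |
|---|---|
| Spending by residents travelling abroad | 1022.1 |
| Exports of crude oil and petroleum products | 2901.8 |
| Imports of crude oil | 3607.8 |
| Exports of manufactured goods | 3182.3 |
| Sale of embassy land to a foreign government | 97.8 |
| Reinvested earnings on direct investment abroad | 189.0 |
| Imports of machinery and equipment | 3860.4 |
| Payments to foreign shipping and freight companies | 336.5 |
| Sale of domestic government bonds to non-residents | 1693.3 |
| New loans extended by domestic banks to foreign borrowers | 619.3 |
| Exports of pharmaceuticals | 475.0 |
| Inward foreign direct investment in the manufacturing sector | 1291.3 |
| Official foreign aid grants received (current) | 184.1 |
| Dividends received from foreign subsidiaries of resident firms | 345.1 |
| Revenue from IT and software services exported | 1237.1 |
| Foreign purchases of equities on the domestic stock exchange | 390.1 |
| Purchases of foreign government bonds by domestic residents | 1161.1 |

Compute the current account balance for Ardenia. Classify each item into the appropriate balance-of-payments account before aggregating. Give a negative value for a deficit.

Goods: -3607.8 + 2901.8 + 475.0 - 3860.4 + 3182.3 = -909.1
Services: 1237.1 - 1022.1 - 336.5 = -121.5
Primary income: 189.0 + 345.1 = 534.1
Secondary income: 184.1
Current account = (-909.1) + (-121.5) + 534.1 + 184.1 = -312.4
(Excluded from the current account — capital account: sale of embassy land to a foreign government 97.8; financial account: sale of domestic government bonds to non-residents 1693.3, new loans extended by domestic banks to foreign borrowers 619.3, inward foreign direct investment in the manufacturing sector 1291.3, foreign purchases of equities on the domestic stock exchange 390.1, purchases of foreign government bonds by domestic residents 1161.1.)

-312.4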